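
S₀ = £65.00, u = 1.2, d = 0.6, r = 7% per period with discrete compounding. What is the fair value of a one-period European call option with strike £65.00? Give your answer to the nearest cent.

Risk-neutral probability p = (1 + 0.07 − 0.6)/(1.2 − 0.6) = 0.4700/0.6000 = 0.7833
Terminal stock prices: S_u = 78, S_d = 39
Terminal payoffs (S − K): max(13, 0) = 13, max(-26, 0) = 0
Node 0 (S = 65): V_0 = 1/1.07·[0.7833·13.0000 + 0.2167·0.0000] = 9.5171

£9.52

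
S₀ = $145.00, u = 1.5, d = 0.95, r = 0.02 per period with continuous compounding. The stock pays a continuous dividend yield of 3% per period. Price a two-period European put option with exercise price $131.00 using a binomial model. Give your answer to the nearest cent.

$0.11

Per-period risk-free factor R = e^0.02 = 1.0202; dividend-adjusted growth = e^(0.02−0.03) = 0.9900.
Risk-neutral probability p = (0.9900 − 0.95)/(1.5 − 0.95) = 0.0400/0.5500 = 0.0728
Terminal stock prices: S_uu = 326.2, S_ud = 206.6, S_dd = 130.9
Terminal payoffs (K − S): max(-195.2, 0) = 0, max(-75.62, 0) = 0, max(0.1375, 0) = 0.1375
Node u (S = 217.5): V_u = e^(−0.02)·[0.0728·0.0000 + 0.9272·0.0000] = 0.0000
Node d (S = 137.8): V_d = e^(−0.02)·[0.0728·0.0000 + 0.9272·0.1375] = 0.1250
Node 0 (S = 145): V_0 = e^(−0.02)·[0.0728·0.0000 + 0.9272·0.1250] = 0.1136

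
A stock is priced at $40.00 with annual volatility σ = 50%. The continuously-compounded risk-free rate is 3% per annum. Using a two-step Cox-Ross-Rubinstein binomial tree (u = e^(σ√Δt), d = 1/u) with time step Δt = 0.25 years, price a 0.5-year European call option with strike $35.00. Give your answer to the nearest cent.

CRR parameters: u = e^(σ√Δt) = e^(0.5·√0.25) = 1.2840, d = 1/u = 0.7788
Per-period rate: rΔt = 0.03·0.25 = 0.0075, so R = e^0.0075 = 1.0075
Risk-neutral probability p = (e^0.0075 − 0.7788)/(1.2840 − 0.7788) = 0.2287/0.5052 = 0.4527
Terminal stock prices: S_uu = 65.95, S_ud = 40, S_dd = 24.26
Terminal payoffs (S − K): max(30.95, 0) = 30.95, max(5, 0) = 5, max(-10.74, 0) = 0
Node u (S = 51.36): V_u = e^(−0.0075)·[0.4527·30.9489 + 0.5473·5.0000] = 16.6225
Node d (S = 31.15): V_d = e^(−0.0075)·[0.4527·5.0000 + 0.5473·0.0000] = 2.2467
Node 0 (S = 40): V_0 = e^(−0.0075)·[0.4527·16.6225 + 0.5473·2.2467] = 8.6896

$8.69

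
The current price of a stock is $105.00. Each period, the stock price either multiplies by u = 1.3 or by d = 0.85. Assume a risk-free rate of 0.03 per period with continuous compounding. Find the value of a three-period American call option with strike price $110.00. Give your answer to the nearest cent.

$17.90

Risk-neutral probability p = (e^0.03 − 0.85)/(1.3 − 0.85) = 0.1805/0.4500 = 0.4010
Terminal stock prices: S_uuu = 230.7, S_uud = 150.8, S_udd = 98.62, S_ddd = 64.48
Terminal payoffs (S − K): max(120.7, 0) = 120.7, max(40.83, 0) = 40.83, max(-11.38, 0) = 0, max(-45.52, 0) = 0
Node uu (S = 177.5): continuation = e^(−0.03)·[0.4010·120.6850 + 0.5990·40.8325] = 70.7010; exercise value = 67.4500 ≤ continuation, so V_uu = 70.7010
Node ud (S = 116): continuation = e^(−0.03)·[0.4010·40.8325 + 0.5990·0.0000] = 15.8903; exercise value = 6.0250 ≤ continuation, so V_ud = 15.8903
Node dd (S = 75.86): continuation = e^(−0.03)·[0.4010·0.0000 + 0.5990·0.0000] = 0.0000; exercise value = 0.0000 ≤ continuation, so V_dd = 0.0000
Node u (S = 136.5): continuation = e^(−0.03)·[0.4010·70.7010 + 0.5990·15.8903] = 36.7507; exercise value = 26.5000 ≤ continuation, so V_u = 36.7507
Node d (S = 89.25): continuation = e^(−0.03)·[0.4010·15.8903 + 0.5990·0.0000] = 6.1838; exercise value = 0.0000 ≤ continuation, so V_d = 6.1838
Node 0 (S = 105): continuation = e^(−0.03)·[0.4010·36.7507 + 0.5990·6.1838] = 17.8964; exercise value = 0.0000 ≤ continuation, so V_0 = 17.8964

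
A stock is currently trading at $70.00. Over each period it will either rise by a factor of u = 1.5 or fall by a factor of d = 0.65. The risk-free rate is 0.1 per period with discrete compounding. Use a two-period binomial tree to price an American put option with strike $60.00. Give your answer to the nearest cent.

$6.20

Risk-neutral probability p = (1 + 0.1 − 0.65)/(1.5 − 0.65) = 0.4500/0.8500 = 0.5294
Terminal stock prices: S_uu = 157.5, S_ud = 68.25, S_dd = 29.58
Terminal payoffs (K − S): max(-97.5, 0) = 0, max(-8.25, 0) = 0, max(30.42, 0) = 30.42
Node u (S = 105): continuation = 1/1.1·[0.5294·0.0000 + 0.4706·0.0000] = 0.0000; exercise value = 0.0000 ≤ continuation, so V_u = 0.0000
Node d (S = 45.5): continuation = 1/1.1·[0.5294·0.0000 + 0.4706·30.4250] = 13.0160; exercise value = 14.5000 > continuation, so V_d = 14.5000 (exercise)
Node 0 (S = 70): continuation = 1/1.1·[0.5294·0.0000 + 0.4706·14.5000] = 6.2032; exercise value = 0.0000 ≤ continuation, so V_0 = 6.2032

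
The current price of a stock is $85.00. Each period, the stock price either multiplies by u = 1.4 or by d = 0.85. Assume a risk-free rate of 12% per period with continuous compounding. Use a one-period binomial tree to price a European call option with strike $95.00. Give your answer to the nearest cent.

$10.74

Risk-neutral probability p = (e^0.12 − 0.85)/(1.4 − 0.85) = 0.2775/0.5500 = 0.5045
Terminal stock prices: S_u = 119, S_d = 72.25
Terminal payoffs (S − K): max(24, 0) = 24, max(-22.75, 0) = 0
Node 0 (S = 85): V_0 = e^(−0.12)·[0.5045·24.0000 + 0.4955·0.0000] = 10.7397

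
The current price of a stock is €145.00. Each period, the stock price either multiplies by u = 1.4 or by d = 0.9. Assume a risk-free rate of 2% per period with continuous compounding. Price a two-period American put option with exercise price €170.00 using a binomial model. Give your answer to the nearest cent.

€29.41

Risk-neutral probability p = (e^0.02 − 0.9)/(1.4 − 0.9) = 0.1202/0.5000 = 0.2404
Terminal stock prices: S_uu = 284.2, S_ud = 182.7, S_dd = 117.5
Terminal payoffs (K − S): max(-114.2, 0) = 0, max(-12.7, 0) = 0, max(52.55, 0) = 52.55
Node u (S = 203): continuation = e^(−0.02)·[0.2404·0.0000 + 0.7596·0.0000] = 0.0000; exercise value = 0.0000 ≤ continuation, so V_u = 0.0000
Node d (S = 130.5): continuation = e^(−0.02)·[0.2404·0.0000 + 0.7596·52.5500] = 39.1264; exercise value = 39.5000 > continuation, so V_d = 39.5000 (exercise)
Node 0 (S = 145): continuation = e^(−0.02)·[0.2404·0.0000 + 0.7596·39.5000] = 29.4100; exercise value = 25.0000 ≤ continuation, so V_0 = 29.4100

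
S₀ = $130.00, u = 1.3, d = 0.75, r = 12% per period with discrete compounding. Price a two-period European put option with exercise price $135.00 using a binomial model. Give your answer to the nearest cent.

$8.18

Risk-neutral probability p = (1 + 0.12 − 0.75)/(1.3 − 0.75) = 0.3700/0.5500 = 0.6727
Terminal stock prices: S_uu = 219.7, S_ud = 126.8, S_dd = 73.12
Terminal payoffs (K − S): max(-84.7, 0) = 0, max(8.25, 0) = 8.25, max(61.88, 0) = 61.88
Node u (S = 169): V_u = 1/1.12·[0.6727·0.0000 + 0.3273·8.2500] = 2.4107
Node d (S = 97.5): V_d = 1/1.12·[0.6727·8.2500 + 0.3273·61.8750] = 23.0357
Node 0 (S = 130): V_0 = 1/1.12·[0.6727·2.4107 + 0.3273·23.0357] = 8.1792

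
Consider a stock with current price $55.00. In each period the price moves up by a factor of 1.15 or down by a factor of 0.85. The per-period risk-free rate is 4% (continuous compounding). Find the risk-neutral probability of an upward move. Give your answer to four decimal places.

p = 0.6360

Risk-neutral probability p = (e^0.04 − 0.85)/(1.15 − 0.85) = 0.1908/0.3000 = 0.6360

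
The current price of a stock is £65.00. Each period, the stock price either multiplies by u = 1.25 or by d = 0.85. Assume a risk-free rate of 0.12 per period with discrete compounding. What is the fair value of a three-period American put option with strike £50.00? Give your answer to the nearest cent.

£0.26

Risk-neutral probability p = (1 + 0.12 − 0.85)/(1.25 − 0.85) = 0.2700/0.4000 = 0.6750
Terminal stock prices: S_uuu = 127, S_uud = 86.33, S_udd = 58.7, S_ddd = 39.92
Terminal payoffs (K − S): max(-76.95, 0) = 0, max(-36.33, 0) = 0, max(-8.703, 0) = 0, max(10.08, 0) = 10.08
Node uu (S = 101.6): continuation = 1/1.12·[0.6750·0.0000 + 0.3250·0.0000] = 0.0000; exercise value = 0.0000 ≤ continuation, so V_uu = 0.0000
Node ud (S = 69.06): continuation = 1/1.12·[0.6750·0.0000 + 0.3250·0.0000] = 0.0000; exercise value = 0.0000 ≤ continuation, so V_ud = 0.0000
Node dd (S = 46.96): continuation = 1/1.12·[0.6750·0.0000 + 0.3250·10.0819] = 2.9255; exercise value = 3.0375 > continuation, so V_dd = 3.0375 (exercise)
Node u (S = 81.25): continuation = 1/1.12·[0.6750·0.0000 + 0.3250·0.0000] = 0.0000; exercise value = 0.0000 ≤ continuation, so V_u = 0.0000
Node d (S = 55.25): continuation = 1/1.12·[0.6750·0.0000 + 0.3250·3.0375] = 0.8814; exercise value = 0.0000 ≤ continuation, so V_d = 0.8814
Node 0 (S = 65): continuation = 1/1.12·[0.6750·0.0000 + 0.3250·0.8814] = 0.2558; exercise value = 0.0000 ≤ continuation, so V_0 = 0.2558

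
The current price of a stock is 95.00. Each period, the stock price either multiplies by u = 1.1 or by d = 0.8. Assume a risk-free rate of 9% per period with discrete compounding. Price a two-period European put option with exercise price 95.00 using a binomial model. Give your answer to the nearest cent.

Risk-neutral probability p = (1 + 0.09 − 0.8)/(1.1 − 0.8) = 0.2900/0.3000 = 0.9667
Terminal stock prices: S_uu = 115, S_ud = 83.6, S_dd = 60.8
Terminal payoffs (K − S): max(-19.95, 0) = 0, max(11.4, 0) = 11.4, max(34.2, 0) = 34.2
Node u (S = 104.5): V_u = 1/1.09·[0.9667·0.0000 + 0.0333·11.4000] = 0.3486
Node d (S = 76): V_d = 1/1.09·[0.9667·11.4000 + 0.0333·34.2000] = 11.1560
Node 0 (S = 95): V_0 = 1/1.09·[0.9667·0.3486 + 0.0333·11.1560] = 0.6503

0.65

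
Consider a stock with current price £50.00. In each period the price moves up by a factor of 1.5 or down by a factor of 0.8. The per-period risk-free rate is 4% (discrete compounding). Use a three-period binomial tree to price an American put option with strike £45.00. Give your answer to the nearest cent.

£5.19

Risk-neutral probability p = (1 + 0.04 − 0.8)/(1.5 − 0.8) = 0.2400/0.7000 = 0.3429
Terminal stock prices: S_uuu = 168.8, S_uud = 90, S_udd = 48, S_ddd = 25.6
Terminal payoffs (K − S): max(-123.8, 0) = 0, max(-45, 0) = 0, max(-3, 0) = 0, max(19.4, 0) = 19.4
Node uu (S = 112.5): continuation = 1/1.04·[0.3429·0.0000 + 0.6571·0.0000] = 0.0000; exercise value = 0.0000 ≤ continuation, so V_uu = 0.0000
Node ud (S = 60): continuation = 1/1.04·[0.3429·0.0000 + 0.6571·0.0000] = 0.0000; exercise value = 0.0000 ≤ continuation, so V_ud = 0.0000
Node dd (S = 32): continuation = 1/1.04·[0.3429·0.0000 + 0.6571·19.4000] = 12.2582; exercise value = 13.0000 > continuation, so V_dd = 13.0000 (exercise)
Node u (S = 75): continuation = 1/1.04·[0.3429·0.0000 + 0.6571·0.0000] = 0.0000; exercise value = 0.0000 ≤ continuation, so V_u = 0.0000
Node d (S = 40): continuation = 1/1.04·[0.3429·0.0000 + 0.6571·13.0000] = 8.2143; exercise value = 5.0000 ≤ continuation, so V_d = 8.2143
Node 0 (S = 50): continuation = 1/1.04·[0.3429·0.0000 + 0.6571·8.2143] = 5.1903; exercise value = 0.0000 ≤ continuation, so V_0 = 5.1903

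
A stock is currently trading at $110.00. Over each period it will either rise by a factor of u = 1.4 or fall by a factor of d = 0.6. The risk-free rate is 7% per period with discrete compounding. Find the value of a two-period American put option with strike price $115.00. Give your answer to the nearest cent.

Risk-neutral probability p = (1 + 0.07 − 0.6)/(1.4 − 0.6) = 0.4700/0.8000 = 0.5875
Terminal stock prices: S_uu = 215.6, S_ud = 92.4, S_dd = 39.6
Terminal payoffs (K − S): max(-100.6, 0) = 0, max(22.6, 0) = 22.6, max(75.4, 0) = 75.4
Node u (S = 154): continuation = 1/1.07·[0.5875·0.0000 + 0.4125·22.6000] = 8.7126; exercise value = 0.0000 ≤ continuation, so V_u = 8.7126
Node d (S = 66): continuation = 1/1.07·[0.5875·22.6000 + 0.4125·75.4000] = 41.4766; exercise value = 49.0000 > continuation, so V_d = 49.0000 (exercise)
Node 0 (S = 110): continuation = 1/1.07·[0.5875·8.7126 + 0.4125·49.0000] = 23.6740; exercise value = 5.0000 ≤ continuation, so V_0 = 23.6740

$23.67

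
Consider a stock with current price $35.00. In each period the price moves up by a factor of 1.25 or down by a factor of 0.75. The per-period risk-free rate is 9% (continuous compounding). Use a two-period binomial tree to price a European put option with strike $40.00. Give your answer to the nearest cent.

$4.22

Risk-neutral probability p = (e^0.09 − 0.75)/(1.25 − 0.75) = 0.3442/0.5000 = 0.6883
Terminal stock prices: S_uu = 54.69, S_ud = 32.81, S_dd = 19.69
Terminal payoffs (K − S): max(-14.69, 0) = 0, max(7.188, 0) = 7.188, max(20.31, 0) = 20.31
Node u (S = 43.75): V_u = e^(−0.09)·[0.6883·0.0000 + 0.3117·7.1875] = 2.0472
Node d (S = 26.25): V_d = e^(−0.09)·[0.6883·7.1875 + 0.3117·20.3125] = 10.3072
Node 0 (S = 35): V_0 = e^(−0.09)·[0.6883·2.0472 + 0.3117·10.3072] = 4.2237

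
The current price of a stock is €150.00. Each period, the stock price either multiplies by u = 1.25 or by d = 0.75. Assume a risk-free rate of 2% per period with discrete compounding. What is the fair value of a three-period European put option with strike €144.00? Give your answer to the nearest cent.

€19.85

Risk-neutral probability p = (1 + 0.02 − 0.75)/(1.25 − 0.75) = 0.2700/0.5000 = 0.5400
Terminal stock prices: S_uuu = 293, S_uud = 175.8, S_udd = 105.5, S_ddd = 63.28
Terminal payoffs (K − S): max(-149, 0) = 0, max(-31.78, 0) = 0, max(38.53, 0) = 38.53, max(80.72, 0) = 80.72
Node uu (S = 234.4): V_uu = 1/1.02·[0.5400·0.0000 + 0.4600·0.0000] = 0.0000
Node ud (S = 140.6): V_ud = 1/1.02·[0.5400·0.0000 + 0.4600·38.5312] = 17.3768
Node dd (S = 84.38): V_dd = 1/1.02·[0.5400·38.5312 + 0.4600·80.7188] = 56.8015
Node u (S = 187.5): V_u = 1/1.02·[0.5400·0.0000 + 0.4600·17.3768] = 7.8366
Node d (S = 112.5): V_d = 1/1.02·[0.5400·17.3768 + 0.4600·56.8015] = 34.8159
Node 0 (S = 150): V_0 = 1/1.02·[0.5400·7.8366 + 0.4600·34.8159] = 19.8501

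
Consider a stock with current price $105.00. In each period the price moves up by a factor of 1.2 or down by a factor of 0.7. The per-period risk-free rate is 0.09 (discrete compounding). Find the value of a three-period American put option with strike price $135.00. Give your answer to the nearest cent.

Risk-neutral probability p = (1 + 0.09 − 0.7)/(1.2 − 0.7) = 0.3900/0.5000 = 0.7800
Terminal stock prices: S_uuu = 181.4, S_uud = 105.8, S_udd = 61.74, S_ddd = 36.01
Terminal payoffs (K − S): max(-46.44, 0) = 0, max(29.16, 0) = 29.16, max(73.26, 0) = 73.26, max(98.99, 0) = 98.99
Node uu (S = 151.2): continuation = 1/1.09·[0.7800·0.0000 + 0.2200·29.1600] = 5.8855; exercise value = 0.0000 ≤ continuation, so V_uu = 5.8855
Node ud (S = 88.2): continuation = 1/1.09·[0.7800·29.1600 + 0.2200·73.2600] = 35.6532; exercise value = 46.8000 > continuation, so V_ud = 46.8000 (exercise)
Node dd (S = 51.45): continuation = 1/1.09·[0.7800·73.2600 + 0.2200·98.9850] = 72.4032; exercise value = 83.5500 > continuation, so V_dd = 83.5500 (exercise)
Node u (S = 126): continuation = 1/1.09·[0.7800·5.8855 + 0.2200·46.8000] = 13.6575; exercise value = 9.0000 ≤ continuation, so V_u = 13.6575
Node d (S = 73.5): continuation = 1/1.09·[0.7800·46.8000 + 0.2200·83.5500] = 50.3532; exercise value = 61.5000 > continuation, so V_d = 61.5000 (exercise)
Node 0 (S = 105): continuation = 1/1.09·[0.7800·13.6575 + 0.2200·61.5000] = 22.1861; exercise value = 30.0000 > continuation, so V_0 = 30.0000 (exercise)

$30.00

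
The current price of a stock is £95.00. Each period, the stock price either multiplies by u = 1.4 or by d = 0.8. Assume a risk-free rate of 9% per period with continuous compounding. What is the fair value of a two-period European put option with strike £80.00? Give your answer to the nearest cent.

Risk-neutral probability p = (e^0.09 − 0.8)/(1.4 − 0.8) = 0.2942/0.6000 = 0.4903
Terminal stock prices: S_uu = 186.2, S_ud = 106.4, S_dd = 60.8
Terminal payoffs (K − S): max(-106.2, 0) = 0, max(-26.4, 0) = 0, max(19.2, 0) = 19.2
Node u (S = 133): V_u = e^(−0.09)·[0.4903·0.0000 + 0.5097·0.0000] = 0.0000
Node d (S = 76): V_d = e^(−0.09)·[0.4903·0.0000 + 0.5097·19.2000] = 8.9441
Node 0 (S = 95): V_0 = e^(−0.09)·[0.4903·0.0000 + 0.5097·8.9441] = 4.1665

£4.17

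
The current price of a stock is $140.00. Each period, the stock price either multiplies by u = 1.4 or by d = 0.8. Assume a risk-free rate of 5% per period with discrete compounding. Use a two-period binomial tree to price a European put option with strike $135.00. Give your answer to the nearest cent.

$14.01

Risk-neutral probability p = (1 + 0.05 − 0.8)/(1.4 − 0.8) = 0.2500/0.6000 = 0.4167
Terminal stock prices: S_uu = 274.4, S_ud = 156.8, S_dd = 89.6
Terminal payoffs (K − S): max(-139.4, 0) = 0, max(-21.8, 0) = 0, max(45.4, 0) = 45.4
Node u (S = 196): V_u = 1/1.05·[0.4167·0.0000 + 0.5833·0.0000] = 0.0000
Node d (S = 112): V_d = 1/1.05·[0.4167·0.0000 + 0.5833·45.4000] = 25.2222
Node 0 (S = 140): V_0 = 1/1.05·[0.4167·0.0000 + 0.5833·25.2222] = 14.0123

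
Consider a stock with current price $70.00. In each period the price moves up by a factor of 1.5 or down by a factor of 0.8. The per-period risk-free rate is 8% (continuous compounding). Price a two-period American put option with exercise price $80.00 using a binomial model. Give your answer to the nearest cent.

Risk-neutral probability p = (e^0.08 − 0.8)/(1.5 − 0.8) = 0.2833/0.7000 = 0.4047
Terminal stock prices: S_uu = 157.5, S_ud = 84, S_dd = 44.8
Terminal payoffs (K − S): max(-77.5, 0) = 0, max(-4, 0) = 0, max(35.2, 0) = 35.2
Node u (S = 105): continuation = e^(−0.08)·[0.4047·0.0000 + 0.5953·0.0000] = 0.0000; exercise value = 0.0000 ≤ continuation, so V_u = 0.0000
Node d (S = 56): continuation = e^(−0.08)·[0.4047·0.0000 + 0.5953·35.2000] = 19.3436; exercise value = 24.0000 > continuation, so V_d = 24.0000 (exercise)
Node 0 (S = 70): continuation = e^(−0.08)·[0.4047·0.0000 + 0.5953·24.0000] = 13.1888; exercise value = 10.0000 ≤ continuation, so V_0 = 13.1888

$13.19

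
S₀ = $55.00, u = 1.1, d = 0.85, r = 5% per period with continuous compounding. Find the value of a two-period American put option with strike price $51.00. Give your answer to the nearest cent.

Risk-neutral probability p = (e^0.05 − 0.85)/(1.1 − 0.85) = 0.2013/0.2500 = 0.8051
Terminal stock prices: S_uu = 66.55, S_ud = 51.43, S_dd = 39.74
Terminal payoffs (K − S): max(-15.55, 0) = 0, max(-0.425, 0) = 0, max(11.26, 0) = 11.26
Node u (S = 60.5): continuation = e^(−0.05)·[0.8051·0.0000 + 0.1949·0.0000] = 0.0000; exercise value = 0.0000 ≤ continuation, so V_u = 0.0000
Node d (S = 46.75): continuation = e^(−0.05)·[0.8051·0.0000 + 0.1949·11.2625] = 2.0882; exercise value = 4.2500 > continuation, so V_d = 4.2500 (exercise)
Node 0 (S = 55): continuation = e^(−0.05)·[0.8051·0.0000 + 0.1949·4.2500] = 0.7880; exercise value = 0.0000 ≤ continuation, so V_0 = 0.7880

$0.79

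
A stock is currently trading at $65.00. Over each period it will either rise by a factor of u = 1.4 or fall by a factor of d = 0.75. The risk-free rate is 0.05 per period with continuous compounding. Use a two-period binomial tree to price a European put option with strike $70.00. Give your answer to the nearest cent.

$9.50

Risk-neutral probability p = (e^0.05 − 0.75)/(1.4 − 0.75) = 0.3013/0.6500 = 0.4635
Terminal stock prices: S_uu = 127.4, S_ud = 68.25, S_dd = 36.56
Terminal payoffs (K − S): max(-57.4, 0) = 0, max(1.75, 0) = 1.75, max(33.44, 0) = 33.44
Node u (S = 91): V_u = e^(−0.05)·[0.4635·0.0000 + 0.5365·1.7500] = 0.8931
Node d (S = 48.75): V_d = e^(−0.05)·[0.4635·1.7500 + 0.5365·33.4375] = 17.8361
Node 0 (S = 65): V_0 = e^(−0.05)·[0.4635·0.8931 + 0.5365·17.8361] = 9.4962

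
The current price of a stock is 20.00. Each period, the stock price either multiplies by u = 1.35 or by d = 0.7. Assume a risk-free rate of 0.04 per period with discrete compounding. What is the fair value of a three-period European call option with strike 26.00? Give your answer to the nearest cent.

Risk-neutral probability p = (1 + 0.04 − 0.7)/(1.35 − 0.7) = 0.3400/0.6500 = 0.5231
Terminal stock prices: S_uuu = 49.21, S_uud = 25.52, S_udd = 13.23, S_ddd = 6.86
Terminal payoffs (S − K): max(23.21, 0) = 23.21, max(-0.485, 0) = 0, max(-12.77, 0) = 0, max(-19.14, 0) = 0
Node uu (S = 36.45): V_uu = 1/1.04·[0.5231·23.2075 + 0.4769·0.0000] = 11.6724
Node ud (S = 18.9): V_ud = 1/1.04·[0.5231·0.0000 + 0.4769·0.0000] = 0.0000
Node dd (S = 9.8): V_dd = 1/1.04·[0.5231·0.0000 + 0.4769·0.0000] = 0.0000
Node u (S = 27): V_u = 1/1.04·[0.5231·11.6724 + 0.4769·0.0000] = 5.8707
Node d (S = 14): V_d = 1/1.04·[0.5231·0.0000 + 0.4769·0.0000] = 0.0000
Node 0 (S = 20): V_0 = 1/1.04·[0.5231·5.8707 + 0.4769·0.0000] = 2.9527

2.95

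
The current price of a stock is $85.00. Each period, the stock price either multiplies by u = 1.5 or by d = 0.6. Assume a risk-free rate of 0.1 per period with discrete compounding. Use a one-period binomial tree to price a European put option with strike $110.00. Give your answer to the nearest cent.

$23.84

Risk-neutral probability p = (1 + 0.1 − 0.6)/(1.5 − 0.6) = 0.5000/0.9000 = 0.5556
Terminal stock prices: S_u = 127.5, S_d = 51
Terminal payoffs (K − S): max(-17.5, 0) = 0, max(59, 0) = 59
Node 0 (S = 85): V_0 = 1/1.1·[0.5556·0.0000 + 0.4444·59.0000] = 23.8384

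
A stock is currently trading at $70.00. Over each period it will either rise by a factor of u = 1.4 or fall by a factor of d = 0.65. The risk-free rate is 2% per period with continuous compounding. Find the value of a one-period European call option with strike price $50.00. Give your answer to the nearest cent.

$23.22

Risk-neutral probability p = (e^0.02 − 0.65)/(1.4 − 0.65) = 0.3702/0.7500 = 0.4936
Terminal stock prices: S_u = 98, S_d = 45.5
Terminal payoffs (S − K): max(48, 0) = 48, max(-4.5, 0) = 0
Node 0 (S = 70): V_0 = e^(−0.02)·[0.4936·48.0000 + 0.5064·0.0000] = 23.2237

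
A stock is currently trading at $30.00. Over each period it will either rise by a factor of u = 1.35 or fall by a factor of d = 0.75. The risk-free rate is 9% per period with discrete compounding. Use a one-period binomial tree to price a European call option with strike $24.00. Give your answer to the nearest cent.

Risk-neutral probability p = (1 + 0.09 − 0.75)/(1.35 − 0.75) = 0.3400/0.6000 = 0.5667
Terminal stock prices: S_u = 40.5, S_d = 22.5
Terminal payoffs (S − K): max(16.5, 0) = 16.5, max(-1.5, 0) = 0
Node 0 (S = 30): V_0 = 1/1.09·[0.5667·16.5000 + 0.4333·0.0000] = 8.5780

$8.58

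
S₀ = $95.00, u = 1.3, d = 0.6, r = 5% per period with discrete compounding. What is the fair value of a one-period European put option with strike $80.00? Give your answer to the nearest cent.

$7.82

Risk-neutral probability p = (1 + 0.05 − 0.6)/(1.3 − 0.6) = 0.4500/0.7000 = 0.6429
Terminal stock prices: S_u = 123.5, S_d = 57
Terminal payoffs (K − S): max(-43.5, 0) = 0, max(23, 0) = 23
Node 0 (S = 95): V_0 = 1/1.05·[0.6429·0.0000 + 0.3571·23.0000] = 7.8231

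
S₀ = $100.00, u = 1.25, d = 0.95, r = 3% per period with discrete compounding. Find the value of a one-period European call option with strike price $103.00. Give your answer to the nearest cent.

$5.70

Risk-neutral probability p = (1 + 0.03 − 0.95)/(1.25 − 0.95) = 0.0800/0.3000 = 0.2667
Terminal stock prices: S_u = 125, S_d = 95
Terminal payoffs (S − K): max(22, 0) = 22, max(-8, 0) = 0
Node 0 (S = 100): V_0 = 1/1.03·[0.2667·22.0000 + 0.7333·0.0000] = 5.6958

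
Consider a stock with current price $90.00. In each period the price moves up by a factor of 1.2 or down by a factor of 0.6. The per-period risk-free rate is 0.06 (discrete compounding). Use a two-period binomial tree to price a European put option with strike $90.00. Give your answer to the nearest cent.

$10.82

Risk-neutral probability p = (1 + 0.06 − 0.6)/(1.2 − 0.6) = 0.4600/0.6000 = 0.7667
Terminal stock prices: S_uu = 129.6, S_ud = 64.8, S_dd = 32.4
Terminal payoffs (K − S): max(-39.6, 0) = 0, max(25.2, 0) = 25.2, max(57.6, 0) = 57.6
Node u (S = 108): V_u = 1/1.06·[0.7667·0.0000 + 0.2333·25.2000] = 5.5472
Node d (S = 54): V_d = 1/1.06·[0.7667·25.2000 + 0.2333·57.6000] = 30.9057
Node 0 (S = 90): V_0 = 1/1.06·[0.7667·5.5472 + 0.2333·30.9057] = 10.8152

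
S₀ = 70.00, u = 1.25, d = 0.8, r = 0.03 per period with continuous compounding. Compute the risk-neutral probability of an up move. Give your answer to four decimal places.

p = 0.5121

Risk-neutral probability p = (e^0.03 − 0.8)/(1.25 − 0.8) = 0.2305/0.4500 = 0.5121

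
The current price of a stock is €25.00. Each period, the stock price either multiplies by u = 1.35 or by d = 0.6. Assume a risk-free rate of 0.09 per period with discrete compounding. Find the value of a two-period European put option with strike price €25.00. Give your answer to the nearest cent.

€3.43

Risk-neutral probability p = (1 + 0.09 − 0.6)/(1.35 − 0.6) = 0.4900/0.7500 = 0.6533
Terminal stock prices: S_uu = 45.56, S_ud = 20.25, S_dd = 9
Terminal payoffs (K − S): max(-20.56, 0) = 0, max(4.75, 0) = 4.75, max(16, 0) = 16
Node u (S = 33.75): V_u = 1/1.09·[0.6533·0.0000 + 0.3467·4.7500] = 1.5107
Node d (S = 15): V_d = 1/1.09·[0.6533·4.7500 + 0.3467·16.0000] = 7.9358
Node 0 (S = 25): V_0 = 1/1.09·[0.6533·1.5107 + 0.3467·7.9358] = 3.4294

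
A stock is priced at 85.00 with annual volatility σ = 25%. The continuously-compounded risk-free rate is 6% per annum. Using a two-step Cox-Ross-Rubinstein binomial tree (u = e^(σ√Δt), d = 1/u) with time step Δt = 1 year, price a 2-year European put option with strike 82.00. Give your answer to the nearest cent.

5.22

CRR parameters: u = e^(σ√Δt) = e^(0.25·√1) = 1.2840, d = 1/u = 0.7788
Per-period rate: rΔt = 0.06·1 = 0.06, so R = e^0.06 = 1.0618
Risk-neutral probability p = (e^0.06 − 0.7788)/(1.2840 − 0.7788) = 0.2830/0.5052 = 0.5602
Terminal stock prices: S_uu = 140.1, S_ud = 85, S_dd = 51.56
Terminal payoffs (K − S): max(-58.14, 0) = 0, max(-3, 0) = 0, max(30.44, 0) = 30.44
Node u (S = 109.1): V_u = e^(−0.06)·[0.5602·0.0000 + 0.4398·0.0000] = 0.0000
Node d (S = 66.2): V_d = e^(−0.06)·[0.5602·0.0000 + 0.4398·30.4449] = 12.6094
Node 0 (S = 85): V_0 = e^(−0.06)·[0.5602·0.0000 + 0.4398·12.6094] = 5.2225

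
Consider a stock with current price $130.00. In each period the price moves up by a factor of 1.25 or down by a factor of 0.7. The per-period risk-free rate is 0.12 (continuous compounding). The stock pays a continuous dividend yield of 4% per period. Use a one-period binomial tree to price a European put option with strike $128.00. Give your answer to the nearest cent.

Per-period risk-free factor R = e^0.12 = 1.1275; dividend-adjusted growth = e^(0.12−0.04) = 1.0833.
Risk-neutral probability p = (1.0833 − 0.7)/(1.25 − 0.7) = 0.3833/0.5500 = 0.6969
Terminal stock prices: S_u = 162.5, S_d = 91
Terminal payoffs (K − S): max(-34.5, 0) = 0, max(37, 0) = 37
Node 0 (S = 130): V_0 = e^(−0.12)·[0.6969·0.0000 + 0.3031·37.0000] = 9.9470

$9.95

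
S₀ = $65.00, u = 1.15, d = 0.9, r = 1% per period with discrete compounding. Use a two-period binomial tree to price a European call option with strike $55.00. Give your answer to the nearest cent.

Risk-neutral probability p = (1 + 0.01 − 0.9)/(1.15 − 0.9) = 0.1100/0.2500 = 0.4400
Terminal stock prices: S_uu = 85.96, S_ud = 67.28, S_dd = 52.65
Terminal payoffs (S − K): max(30.96, 0) = 30.96, max(12.28, 0) = 12.28, max(-2.35, 0) = 0
Node u (S = 74.75): V_u = 1/1.01·[0.4400·30.9625 + 0.5600·12.2750] = 20.2946
Node d (S = 58.5): V_d = 1/1.01·[0.4400·12.2750 + 0.5600·0.0000] = 5.3475
Node 0 (S = 65): V_0 = 1/1.01·[0.4400·20.2946 + 0.5600·5.3475] = 11.8062

$11.81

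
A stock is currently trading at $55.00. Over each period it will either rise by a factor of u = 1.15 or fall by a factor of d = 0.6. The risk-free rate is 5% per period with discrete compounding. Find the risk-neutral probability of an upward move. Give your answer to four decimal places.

p = 0.8182

Risk-neutral probability p = (1 + 0.05 − 0.6)/(1.15 − 0.6) = 0.4500/0.5500 = 0.8182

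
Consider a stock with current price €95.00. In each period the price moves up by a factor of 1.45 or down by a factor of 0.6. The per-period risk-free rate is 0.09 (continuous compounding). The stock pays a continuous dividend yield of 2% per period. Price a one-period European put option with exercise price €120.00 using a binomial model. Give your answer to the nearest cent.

Per-period risk-free factor R = e^0.09 = 1.0942; dividend-adjusted growth = e^(0.09−0.02) = 1.0725.
Risk-neutral probability p = (1.0725 − 0.6)/(1.45 − 0.6) = 0.4725/0.8500 = 0.5559
Terminal stock prices: S_u = 137.8, S_d = 57
Terminal payoffs (K − S): max(-17.75, 0) = 0, max(63, 0) = 63
Node 0 (S = 95): V_0 = e^(−0.09)·[0.5559·0.0000 + 0.4441·63.0000] = 25.5707

€25.57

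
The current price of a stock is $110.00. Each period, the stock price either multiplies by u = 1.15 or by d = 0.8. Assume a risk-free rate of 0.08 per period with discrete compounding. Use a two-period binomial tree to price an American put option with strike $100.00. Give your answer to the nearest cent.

$2.22

Risk-neutral probability p = (1 + 0.08 − 0.8)/(1.15 − 0.8) = 0.2800/0.3500 = 0.8000
Terminal stock prices: S_uu = 145.5, S_ud = 101.2, S_dd = 70.4
Terminal payoffs (K − S): max(-45.47, 0) = 0, max(-1.2, 0) = 0, max(29.6, 0) = 29.6
Node u (S = 126.5): continuation = 1/1.08·[0.8000·0.0000 + 0.2000·0.0000] = 0.0000; exercise value = 0.0000 ≤ continuation, so V_u = 0.0000
Node d (S = 88): continuation = 1/1.08·[0.8000·0.0000 + 0.2000·29.6000] = 5.4815; exercise value = 12.0000 > continuation, so V_d = 12.0000 (exercise)
Node 0 (S = 110): continuation = 1/1.08·[0.8000·0.0000 + 0.2000·12.0000] = 2.2222; exercise value = 0.0000 ≤ continuation, so V_0 = 2.2222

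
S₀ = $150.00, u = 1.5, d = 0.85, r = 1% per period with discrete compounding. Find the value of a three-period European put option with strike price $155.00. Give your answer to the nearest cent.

Risk-neutral probability p = (1 + 0.01 − 0.85)/(1.5 − 0.85) = 0.1600/0.6500 = 0.2462
Terminal stock prices: S_uuu = 506.2, S_uud = 286.9, S_udd = 162.6, S_ddd = 92.12
Terminal payoffs (K − S): max(-351.2, 0) = 0, max(-131.9, 0) = 0, max(-7.562, 0) = 0, max(62.88, 0) = 62.88
Node uu (S = 337.5): V_uu = 1/1.01·[0.2462·0.0000 + 0.7538·0.0000] = 0.0000
Node ud (S = 191.2): V_ud = 1/1.01·[0.2462·0.0000 + 0.7538·0.0000] = 0.0000
Node dd (S = 108.4): V_dd = 1/1.01·[0.2462·0.0000 + 0.7538·62.8813] = 46.9335
Node u (S = 225): V_u = 1/1.01·[0.2462·0.0000 + 0.7538·0.0000] = 0.0000
Node d (S = 127.5): V_d = 1/1.01·[0.2462·0.0000 + 0.7538·46.9335] = 35.0303
Node 0 (S = 150): V_0 = 1/1.01·[0.2462·0.0000 + 0.7538·35.0303] = 26.1460

$26.15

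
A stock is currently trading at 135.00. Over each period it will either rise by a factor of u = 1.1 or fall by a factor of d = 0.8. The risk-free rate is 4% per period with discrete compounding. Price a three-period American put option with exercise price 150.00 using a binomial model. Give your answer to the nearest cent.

15.00

Risk-neutral probability p = (1 + 0.04 − 0.8)/(1.1 − 0.8) = 0.2400/0.3000 = 0.8000
Terminal stock prices: S_uuu = 179.7, S_uud = 130.7, S_udd = 95.04, S_ddd = 69.12
Terminal payoffs (K − S): max(-29.69, 0) = 0, max(19.32, 0) = 19.32, max(54.96, 0) = 54.96, max(80.88, 0) = 80.88
Node uu (S = 163.4): continuation = 1/1.04·[0.8000·0.0000 + 0.2000·19.3200] = 3.7154; exercise value = 0.0000 ≤ continuation, so V_uu = 3.7154
Node ud (S = 118.8): continuation = 1/1.04·[0.8000·19.3200 + 0.2000·54.9600] = 25.4308; exercise value = 31.2000 > continuation, so V_ud = 31.2000 (exercise)
Node dd (S = 86.4): continuation = 1/1.04·[0.8000·54.9600 + 0.2000·80.8800] = 57.8308; exercise value = 63.6000 > continuation, so V_dd = 63.6000 (exercise)
Node u (S = 148.5): continuation = 1/1.04·[0.8000·3.7154 + 0.2000·31.2000] = 8.8580; exercise value = 1.5000 ≤ continuation, so V_u = 8.8580
Node d (S = 108): continuation = 1/1.04·[0.8000·31.2000 + 0.2000·63.6000] = 36.2308; exercise value = 42.0000 > continuation, so V_d = 42.0000 (exercise)
Node 0 (S = 135): continuation = 1/1.04·[0.8000·8.8580 + 0.2000·42.0000] = 14.8908; exercise value = 15.0000 > continuation, so V_0 = 15.0000 (exercise)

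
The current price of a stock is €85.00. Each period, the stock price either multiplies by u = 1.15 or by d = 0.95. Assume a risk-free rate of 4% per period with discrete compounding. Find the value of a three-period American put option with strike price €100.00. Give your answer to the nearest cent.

Risk-neutral probability p = (1 + 0.04 − 0.95)/(1.15 − 0.95) = 0.0900/0.2000 = 0.4500
Terminal stock prices: S_uuu = 129.3, S_uud = 106.8, S_udd = 88.22, S_ddd = 72.88
Terminal payoffs (K − S): max(-29.27, 0) = 0, max(-6.792, 0) = 0, max(11.78, 0) = 11.78, max(27.12, 0) = 27.12
Node uu (S = 112.4): continuation = 1/1.04·[0.4500·0.0000 + 0.5500·0.0000] = 0.0000; exercise value = 0.0000 ≤ continuation, so V_uu = 0.0000
Node ud (S = 92.86): continuation = 1/1.04·[0.4500·0.0000 + 0.5500·11.7806] = 6.2301; exercise value = 7.1375 > continuation, so V_ud = 7.1375 (exercise)
Node dd (S = 76.71): continuation = 1/1.04·[0.4500·11.7806 + 0.5500·27.1231] = 19.4413; exercise value = 23.2875 > continuation, so V_dd = 23.2875 (exercise)
Node u (S = 97.75): continuation = 1/1.04·[0.4500·0.0000 + 0.5500·7.1375] = 3.7746; exercise value = 2.2500 ≤ continuation, so V_u = 3.7746
Node d (S = 80.75): continuation = 1/1.04·[0.4500·7.1375 + 0.5500·23.2875] = 15.4038; exercise value = 19.2500 > continuation, so V_d = 19.2500 (exercise)
Node 0 (S = 85): continuation = 1/1.04·[0.4500·3.7746 + 0.5500·19.2500] = 11.8135; exercise value = 15.0000 > continuation, so V_0 = 15.0000 (exercise)

€15.00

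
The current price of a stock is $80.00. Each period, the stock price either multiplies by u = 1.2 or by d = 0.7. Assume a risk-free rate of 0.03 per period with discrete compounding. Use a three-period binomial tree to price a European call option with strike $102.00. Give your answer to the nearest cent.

Risk-neutral probability p = (1 + 0.03 − 0.7)/(1.2 − 0.7) = 0.3300/0.5000 = 0.6600
Terminal stock prices: S_uuu = 138.2, S_uud = 80.64, S_udd = 47.04, S_ddd = 27.44
Terminal payoffs (S − K): max(36.24, 0) = 36.24, max(-21.36, 0) = 0, max(-54.96, 0) = 0, max(-74.56, 0) = 0
Node uu (S = 115.2): V_uu = 1/1.03·[0.6600·36.2400 + 0.3400·0.0000] = 23.2217
Node ud (S = 67.2): V_ud = 1/1.03·[0.6600·0.0000 + 0.3400·0.0000] = 0.0000
Node dd (S = 39.2): V_dd = 1/1.03·[0.6600·0.0000 + 0.3400·0.0000] = 0.0000
Node u (S = 96): V_u = 1/1.03·[0.6600·23.2217 + 0.3400·0.0000] = 14.8800
Node d (S = 56): V_d = 1/1.03·[0.6600·0.0000 + 0.3400·0.0000] = 0.0000
Node 0 (S = 80): V_0 = 1/1.03·[0.6600·14.8800 + 0.3400·0.0000] = 9.5347

$9.53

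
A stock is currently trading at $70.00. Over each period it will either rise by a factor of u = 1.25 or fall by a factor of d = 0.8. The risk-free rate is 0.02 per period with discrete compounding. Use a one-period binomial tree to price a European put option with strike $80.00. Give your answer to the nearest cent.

Risk-neutral probability p = (1 + 0.02 − 0.8)/(1.25 − 0.8) = 0.2200/0.4500 = 0.4889
Terminal stock prices: S_u = 87.5, S_d = 56
Terminal payoffs (K − S): max(-7.5, 0) = 0, max(24, 0) = 24
Node 0 (S = 70): V_0 = 1/1.02·[0.4889·0.0000 + 0.5111·24.0000] = 12.0261

$12.03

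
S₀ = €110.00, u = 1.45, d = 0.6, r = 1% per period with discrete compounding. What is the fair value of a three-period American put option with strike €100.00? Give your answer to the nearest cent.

€26.55

Risk-neutral probability p = (1 + 0.01 − 0.6)/(1.45 − 0.6) = 0.4100/0.8500 = 0.4824
Terminal stock prices: S_uuu = 335.3, S_uud = 138.8, S_udd = 57.42, S_ddd = 23.76
Terminal payoffs (K − S): max(-235.3, 0) = 0, max(-38.76, 0) = 0, max(42.58, 0) = 42.58, max(76.24, 0) = 76.24
Node uu (S = 231.3): continuation = 1/1.01·[0.4824·0.0000 + 0.5176·0.0000] = 0.0000; exercise value = 0.0000 ≤ continuation, so V_uu = 0.0000
Node ud (S = 95.7): continuation = 1/1.01·[0.4824·0.0000 + 0.5176·42.5800] = 21.8232; exercise value = 4.3000 ≤ continuation, so V_ud = 21.8232
Node dd (S = 39.6): continuation = 1/1.01·[0.4824·42.5800 + 0.5176·76.2400] = 59.4099; exercise value = 60.4000 > continuation, so V_dd = 60.4000 (exercise)
Node u (S = 159.5): continuation = 1/1.01·[0.4824·0.0000 + 0.5176·21.8232] = 11.1849; exercise value = 0.0000 ≤ continuation, so V_u = 11.1849
Node d (S = 66): continuation = 1/1.01·[0.4824·21.8232 + 0.5176·60.4000] = 41.3786; exercise value = 34.0000 ≤ continuation, so V_d = 41.3786
Node 0 (S = 110): continuation = 1/1.01·[0.4824·11.1849 + 0.5176·41.3786] = 26.5491; exercise value = 0.0000 ≤ continuation, so V_0 = 26.5491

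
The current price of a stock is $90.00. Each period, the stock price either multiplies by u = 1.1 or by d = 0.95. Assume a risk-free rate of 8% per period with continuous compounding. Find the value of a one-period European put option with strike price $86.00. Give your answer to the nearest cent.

$0.05

Risk-neutral probability p = (e^0.08 − 0.95)/(1.1 − 0.95) = 0.1333/0.1500 = 0.8886
Terminal stock prices: S_u = 99, S_d = 85.5
Terminal payoffs (K − S): max(-13, 0) = 0, max(0.5, 0) = 0.5
Node 0 (S = 90): V_0 = e^(−0.08)·[0.8886·0.0000 + 0.1114·0.5000] = 0.0514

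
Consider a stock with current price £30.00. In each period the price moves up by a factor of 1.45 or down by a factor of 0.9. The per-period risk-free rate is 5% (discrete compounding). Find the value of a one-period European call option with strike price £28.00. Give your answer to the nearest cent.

Risk-neutral probability p = (1 + 0.05 − 0.9)/(1.45 − 0.9) = 0.1500/0.5500 = 0.2727
Terminal stock prices: S_u = 43.5, S_d = 27
Terminal payoffs (S − K): max(15.5, 0) = 15.5, max(-1, 0) = 0
Node 0 (S = 30): V_0 = 1/1.05·[0.2727·15.5000 + 0.7273·0.0000] = 4.0260

£4.03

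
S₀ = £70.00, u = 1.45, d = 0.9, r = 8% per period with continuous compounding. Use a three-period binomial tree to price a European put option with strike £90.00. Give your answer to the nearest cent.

£11.81

Risk-neutral probability p = (e^0.08 − 0.9)/(1.45 − 0.9) = 0.1833/0.5500 = 0.3332
Terminal stock prices: S_uuu = 213.4, S_uud = 132.5, S_udd = 82.22, S_ddd = 51.03
Terminal payoffs (K − S): max(-123.4, 0) = 0, max(-42.46, 0) = 0, max(7.785, 0) = 7.785, max(38.97, 0) = 38.97
Node uu (S = 147.2): V_uu = e^(−0.08)·[0.3332·0.0000 + 0.6668·0.0000] = 0.0000
Node ud (S = 91.35): V_ud = e^(−0.08)·[0.3332·0.0000 + 0.6668·7.7850] = 4.7916
Node dd (S = 56.7): V_dd = e^(−0.08)·[0.3332·7.7850 + 0.6668·38.9700] = 26.3805
Node u (S = 101.5): V_u = e^(−0.08)·[0.3332·0.0000 + 0.6668·4.7916] = 2.9492
Node d (S = 63): V_d = e^(−0.08)·[0.3332·4.7916 + 0.6668·26.3805] = 17.7109
Node 0 (S = 70): V_0 = e^(−0.08)·[0.3332·2.9492 + 0.6668·17.7109] = 11.8081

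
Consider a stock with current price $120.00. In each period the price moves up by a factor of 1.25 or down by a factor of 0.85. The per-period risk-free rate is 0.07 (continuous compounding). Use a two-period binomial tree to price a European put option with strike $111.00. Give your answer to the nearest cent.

Risk-neutral probability p = (e^0.07 − 0.85)/(1.25 − 0.85) = 0.2225/0.4000 = 0.5563
Terminal stock prices: S_uu = 187.5, S_ud = 127.5, S_dd = 86.7
Terminal payoffs (K − S): max(-76.5, 0) = 0, max(-16.5, 0) = 0, max(24.3, 0) = 24.3
Node u (S = 150): V_u = e^(−0.07)·[0.5563·0.0000 + 0.4437·0.0000] = 0.0000
Node d (S = 102): V_d = e^(−0.07)·[0.5563·0.0000 + 0.4437·24.3000] = 10.0537
Node 0 (S = 120): V_0 = e^(−0.07)·[0.5563·0.0000 + 0.4437·10.0537] = 4.1595

$4.16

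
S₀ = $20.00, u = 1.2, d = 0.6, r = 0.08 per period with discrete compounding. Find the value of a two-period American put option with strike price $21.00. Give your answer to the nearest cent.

$2.57

Risk-neutral probability p = (1 + 0.08 − 0.6)/(1.2 − 0.6) = 0.4800/0.6000 = 0.8000
Terminal stock prices: S_uu = 28.8, S_ud = 14.4, S_dd = 7.2
Terminal payoffs (K − S): max(-7.8, 0) = 0, max(6.6, 0) = 6.6, max(13.8, 0) = 13.8
Node u (S = 24): continuation = 1/1.08·[0.8000·0.0000 + 0.2000·6.6000] = 1.2222; exercise value = 0.0000 ≤ continuation, so V_u = 1.2222
Node d (S = 12): continuation = 1/1.08·[0.8000·6.6000 + 0.2000·13.8000] = 7.4444; exercise value = 9.0000 > continuation, so V_d = 9.0000 (exercise)
Node 0 (S = 20): continuation = 1/1.08·[0.8000·1.2222 + 0.2000·9.0000] = 2.5720; exercise value = 1.0000 ≤ continuation, so V_0 = 2.5720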